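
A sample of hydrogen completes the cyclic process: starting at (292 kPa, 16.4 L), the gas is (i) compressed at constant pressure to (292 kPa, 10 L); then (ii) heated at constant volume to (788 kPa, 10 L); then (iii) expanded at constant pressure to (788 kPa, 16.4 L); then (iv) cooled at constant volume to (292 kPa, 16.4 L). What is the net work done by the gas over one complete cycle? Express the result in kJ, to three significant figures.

Constant-volume legs do no work.
W(i) = (292)(10 − 16.4) = -1869 J; W(iii) = (788)(16.4 − 10) = 5043 J.
W_net = -1869 + 5043 = 3174 J (the clockwise enclosed area).

W_net ≈ 3.17 kJ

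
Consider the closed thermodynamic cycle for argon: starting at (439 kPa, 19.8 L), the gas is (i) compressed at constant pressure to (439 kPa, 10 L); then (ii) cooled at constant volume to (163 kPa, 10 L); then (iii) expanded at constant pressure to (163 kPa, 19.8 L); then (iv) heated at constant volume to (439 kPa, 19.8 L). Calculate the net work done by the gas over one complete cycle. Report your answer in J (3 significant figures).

Constant-volume legs do no work.
W(i) = (439)(10 − 19.8) = -4302 J; W(iii) = (163)(19.8 − 10) = 1597 J.
W_net = -4302 + 1597 = -2705 J (the counter-clockwise enclosed area).

W_net ≈ -2700 J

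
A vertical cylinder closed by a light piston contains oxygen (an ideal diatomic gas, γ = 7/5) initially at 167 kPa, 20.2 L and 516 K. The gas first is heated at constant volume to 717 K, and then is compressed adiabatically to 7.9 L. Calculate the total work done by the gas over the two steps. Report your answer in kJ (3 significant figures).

Step 1 (isochoric): W = 0 (constant volume).
After step 1: P = 232.1 kPa (V unchanged).
Step 2 (adiabatic): W = (P₁V₁ − P₂V₂)/(γ−1) = (4687 − 6824)/0.4 = -5341 J.
W_total = 0 − 5341 = -5341 J.

W_total ≈ -5.34 kJ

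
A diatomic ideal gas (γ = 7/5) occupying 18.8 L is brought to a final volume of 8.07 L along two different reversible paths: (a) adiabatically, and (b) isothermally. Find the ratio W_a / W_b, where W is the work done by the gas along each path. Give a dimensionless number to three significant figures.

Path (a) adiabatic: W = P₁V₁(1 − (V₁/V₂)^(γ−1))/(γ−1) → W_a/(P₁V₁) = -1.006.
Path (b) isothermal: W = P₁V₁ ln(V₂/V₁) → W_b/(P₁V₁) = -0.8457.
W_a / W_b = -1.006 / -0.8457 = 1.19.

W_a / W_b ≈ 1.19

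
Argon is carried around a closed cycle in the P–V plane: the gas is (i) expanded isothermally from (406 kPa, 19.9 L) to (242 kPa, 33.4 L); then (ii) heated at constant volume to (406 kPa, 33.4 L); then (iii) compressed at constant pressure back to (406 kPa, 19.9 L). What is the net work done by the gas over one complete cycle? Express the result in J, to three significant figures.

W_net ≈ -1300 J

Leg (i): W = PᵢVᵢ ln(V_f/Vᵢ) = (8079) ln(33.4/19.9) = 4184 J.
Leg (ii): W = 0.
Leg (iii): W = PΔV = (406)(19.9 − 33.4) = -5481 J.
W_net = 4184 − 5481 = -1297 J.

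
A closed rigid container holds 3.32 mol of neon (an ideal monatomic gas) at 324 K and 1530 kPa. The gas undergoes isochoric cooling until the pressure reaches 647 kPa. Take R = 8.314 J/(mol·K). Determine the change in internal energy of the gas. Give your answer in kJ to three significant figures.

ΔU ≈ -7.74 kJ

Constant volume ⇒ W = 0, so Q = ΔU = nCᵥΔT with Cᵥ = 3R/2 = 12.47 J/(mol·K).
At constant V, T₂/T₁ = P₂/P₁ ⇒ ΔT = T₁(P₂/P₁ − 1) = 324·(647/1530 − 1) = -187 K.
ΔU = (3.32)(12.47)(-187) = -7742 J.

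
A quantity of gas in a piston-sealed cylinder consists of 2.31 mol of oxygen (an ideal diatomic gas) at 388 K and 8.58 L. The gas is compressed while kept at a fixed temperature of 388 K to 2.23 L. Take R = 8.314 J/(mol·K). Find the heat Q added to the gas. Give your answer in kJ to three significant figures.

Isothermal ⇒ ΔU = 0, so Q = W = nRT ln(V₂/V₁).
Q = (2.31)(8.314)(388) ln(2.23/8.58) = 7452 × -1.347 = -10041 J.

Q ≈ -10.0 kJ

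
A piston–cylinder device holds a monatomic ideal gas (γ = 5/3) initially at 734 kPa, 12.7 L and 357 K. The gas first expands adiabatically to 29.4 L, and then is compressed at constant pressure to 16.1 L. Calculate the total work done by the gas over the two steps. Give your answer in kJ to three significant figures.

W_total ≈ 3.58 kJ

Step 1 (adiabatic): W = (P₁V₁ − P₂V₂)/(γ−1) = (9322 − 5327)/0.667 = 5992 J.
After step 1: P = 181.2 kPa, V = 29.4 L, T = 204 K.
Step 2 (isobaric): W = PΔV = (181.2 kPa)(16.1 − 29.4 L) = -2410 J.
W_total = 5992 − 2410 = 3583 J.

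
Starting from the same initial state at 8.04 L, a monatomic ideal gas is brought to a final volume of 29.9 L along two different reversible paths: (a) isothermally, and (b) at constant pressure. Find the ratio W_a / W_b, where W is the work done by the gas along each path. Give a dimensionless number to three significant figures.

W_a / W_b ≈ 0.483

Path (a) isothermal: W = P₁V₁ ln(V₂/V₁) → W_a/(P₁V₁) = 1.313.
Path (b) isobaric: W = P₁(V₂ − V₁) → W_b/(P₁V₁) = 2.719.
W_a / W_b = 1.313 / 2.719 = 0.4831.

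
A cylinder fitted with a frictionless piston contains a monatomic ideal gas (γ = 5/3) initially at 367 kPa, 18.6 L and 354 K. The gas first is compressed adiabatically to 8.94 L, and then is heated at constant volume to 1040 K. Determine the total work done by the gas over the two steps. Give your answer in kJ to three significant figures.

W_total ≈ -6.45 kJ

Step 1 (adiabatic): W = (P₁V₁ − P₂V₂)/(γ−1) = (6826 − 11125)/0.667 = -6448 J.
Step 2 (isochoric): W = 0 (constant volume).
W_total = -6448 + 0 = -6448 J.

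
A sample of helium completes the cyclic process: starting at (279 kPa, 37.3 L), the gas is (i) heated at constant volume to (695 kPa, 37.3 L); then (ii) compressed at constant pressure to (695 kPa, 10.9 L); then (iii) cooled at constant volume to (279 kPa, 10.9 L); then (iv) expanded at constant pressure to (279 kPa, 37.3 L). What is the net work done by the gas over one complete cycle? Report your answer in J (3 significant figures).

Constant-volume legs do no work.
W(ii) = (695)(10.9 − 37.3) = -18348 J; W(iv) = (279)(37.3 − 10.9) = 7366 J.
W_net = -18348 + 7366 = -10982 J (the counter-clockwise enclosed area).

W_net ≈ -11000 J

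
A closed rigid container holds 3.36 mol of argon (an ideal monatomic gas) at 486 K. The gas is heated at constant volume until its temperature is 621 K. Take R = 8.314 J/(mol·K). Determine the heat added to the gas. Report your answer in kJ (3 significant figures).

Q ≈ 5.66 kJ

Constant volume ⇒ W = 0, so Q = ΔU = nCᵥΔT with Cᵥ = 3R/2 = 12.47 J/(mol·K).
ΔU = (3.36)(12.47)(621 − 486) = 5657 J.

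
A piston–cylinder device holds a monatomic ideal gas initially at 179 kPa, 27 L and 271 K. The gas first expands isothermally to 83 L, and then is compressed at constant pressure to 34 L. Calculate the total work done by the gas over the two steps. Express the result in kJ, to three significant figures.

W_total ≈ 2.57 kJ

Step 1 (isothermal): W = P₁V₁ ln(V₂/V₁) = (4833) ln(83/27) = 5427 J.
After step 1: P = 58.23 kPa, V = 83 L, T = 271 K.
Step 2 (isobaric): W = PΔV = (58.23 kPa)(34 − 83 L) = -2853 J.
W_total = 5427 − 2853 = 2574 J.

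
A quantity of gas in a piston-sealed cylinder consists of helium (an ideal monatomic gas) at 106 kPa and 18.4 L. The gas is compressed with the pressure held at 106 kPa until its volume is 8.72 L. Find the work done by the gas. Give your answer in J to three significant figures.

W ≈ -1030 J

Isobaric: W = P ΔV.
W = (106 kPa)(8.72 − 18.4 L) = (106)(-9.68) = -1026 J.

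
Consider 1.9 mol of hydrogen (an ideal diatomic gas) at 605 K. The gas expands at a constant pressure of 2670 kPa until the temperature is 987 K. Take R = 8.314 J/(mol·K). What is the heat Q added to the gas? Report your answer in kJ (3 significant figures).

Isobaric: W = nRΔT = (1.9)(8.314)(382) = 6034 J.
ΔU = nCᵥΔT with Cᵥ = 5R/2: ΔU = (1.9)(20.79)(382) = 15086 J.
Q = ΔU + W = 15086 + 6034 = 21120 J.

Q ≈ 21.1 kJ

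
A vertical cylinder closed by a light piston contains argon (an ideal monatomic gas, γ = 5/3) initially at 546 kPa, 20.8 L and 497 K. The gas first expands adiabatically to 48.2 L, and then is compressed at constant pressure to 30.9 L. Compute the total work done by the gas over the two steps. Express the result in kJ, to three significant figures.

W_total ≈ 4.98 kJ

Step 1 (adiabatic): W = (P₁V₁ − P₂V₂)/(γ−1) = (11357 − 6485)/0.667 = 7307 J.
After step 1: P = 134.6 kPa, V = 48.2 L, T = 283.8 K.
Step 2 (isobaric): W = PΔV = (134.6 kPa)(30.9 − 48.2 L) = -2328 J.
W_total = 7307 − 2328 = 4979 J.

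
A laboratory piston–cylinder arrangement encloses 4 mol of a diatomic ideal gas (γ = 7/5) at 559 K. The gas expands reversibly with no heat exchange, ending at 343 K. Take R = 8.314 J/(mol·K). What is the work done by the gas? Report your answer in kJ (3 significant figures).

W ≈ 18.0 kJ

Adiabatic ⇒ Q = 0, so W_by = −ΔU = nCᵥ(T₁ − T₂).
Cᵥ = 5R/2 = 20.79 J/(mol·K).
W = (4)(20.79)(559 − 343) = 17958 J.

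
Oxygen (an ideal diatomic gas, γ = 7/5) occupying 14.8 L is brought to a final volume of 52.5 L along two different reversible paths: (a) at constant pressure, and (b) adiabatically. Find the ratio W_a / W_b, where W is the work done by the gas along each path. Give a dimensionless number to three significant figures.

W_a / W_b ≈ 2.56

Path (a) isobaric: W = P₁(V₂ − V₁) → W_a/(P₁V₁) = 2.547.
Path (b) adiabatic: W = P₁V₁(1 − (V₁/V₂)^(γ−1))/(γ−1) → W_b/(P₁V₁) = 0.9935.
W_a / W_b = 2.547 / 0.9935 = 2.564.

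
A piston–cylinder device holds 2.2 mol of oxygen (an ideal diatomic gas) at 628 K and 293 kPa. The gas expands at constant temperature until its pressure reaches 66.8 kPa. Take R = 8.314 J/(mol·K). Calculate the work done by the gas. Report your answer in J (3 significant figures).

Isothermal process: W = nRT ln(V₂/V₁) = nRT ln(P₁/P₂).
W = (2.2)(8.314)(628) × ln(293/66.8)
  = 11487 × ln(4.386) = 11487 × 1.478
W_by_gas = 16983 J.

W ≈ 17000 J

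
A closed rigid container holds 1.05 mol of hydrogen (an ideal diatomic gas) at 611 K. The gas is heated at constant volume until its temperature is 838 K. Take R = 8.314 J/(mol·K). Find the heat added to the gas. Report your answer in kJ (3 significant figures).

Q ≈ 4.95 kJ

Constant volume ⇒ W = 0, so Q = ΔU = nCᵥΔT with Cᵥ = 5R/2 = 20.79 J/(mol·K).
ΔU = (1.05)(20.79)(838 − 611) = 4954 J.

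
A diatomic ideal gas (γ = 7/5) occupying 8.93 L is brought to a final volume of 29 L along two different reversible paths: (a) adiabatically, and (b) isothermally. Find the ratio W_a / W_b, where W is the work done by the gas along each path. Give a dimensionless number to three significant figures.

W_a / W_b ≈ 0.797

Path (a) adiabatic: W = P₁V₁(1 − (V₁/V₂)^(γ−1))/(γ−1) → W_a/(P₁V₁) = 0.9393.
Path (b) isothermal: W = P₁V₁ ln(V₂/V₁) → W_b/(P₁V₁) = 1.178.
W_a / W_b = 0.9393 / 1.178 = 0.7974.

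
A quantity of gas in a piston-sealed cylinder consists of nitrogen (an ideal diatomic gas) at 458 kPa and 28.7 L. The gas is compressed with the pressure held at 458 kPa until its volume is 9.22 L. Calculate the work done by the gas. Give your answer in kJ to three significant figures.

W ≈ -8.92 kJ

Isobaric: W = P ΔV.
W = (458 kPa)(9.22 − 28.7 L) = (458)(-19.48) = -8922 J.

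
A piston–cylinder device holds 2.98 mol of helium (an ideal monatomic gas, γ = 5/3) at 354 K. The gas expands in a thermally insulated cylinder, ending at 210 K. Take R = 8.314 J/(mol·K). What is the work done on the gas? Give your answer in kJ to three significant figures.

Adiabatic ⇒ Q = 0, so W_by = −ΔU = nCᵥ(T₁ − T₂).
Cᵥ = 3R/2 = 12.47 J/(mol·K).
W = (2.98)(12.47)(354 − 210) = 5352 J.
Work on gas = −W_by = -5352 J.

W ≈ -5.35 kJ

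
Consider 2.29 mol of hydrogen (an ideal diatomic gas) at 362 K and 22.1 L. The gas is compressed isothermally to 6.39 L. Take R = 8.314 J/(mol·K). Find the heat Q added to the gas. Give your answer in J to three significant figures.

Isothermal ⇒ ΔU = 0, so Q = W = nRT ln(V₂/V₁).
Q = (2.29)(8.314)(362) ln(6.39/22.1) = 6892 × -1.241 = -8552 J.

Q ≈ -8550 J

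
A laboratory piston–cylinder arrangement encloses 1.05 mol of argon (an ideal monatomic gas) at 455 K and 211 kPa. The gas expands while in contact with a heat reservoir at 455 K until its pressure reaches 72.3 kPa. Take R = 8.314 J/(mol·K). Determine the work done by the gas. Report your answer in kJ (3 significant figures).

Isothermal process: W = nRT ln(V₂/V₁) = nRT ln(P₁/P₂).
W = (1.05)(8.314)(455) × ln(211/72.3)
  = 3972 × ln(2.918) = 3972 × 1.071
W_by_gas = 4254 J.

W ≈ 4.25 kJ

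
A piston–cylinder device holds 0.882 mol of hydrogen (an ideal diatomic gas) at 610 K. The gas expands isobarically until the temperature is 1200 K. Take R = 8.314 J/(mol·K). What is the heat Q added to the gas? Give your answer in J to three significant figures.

Q ≈ 15100 J

Isobaric: W = nRΔT = (0.882)(8.314)(590) = 4326 J.
ΔU = nCᵥΔT with Cᵥ = 5R/2: ΔU = (0.882)(20.79)(590) = 10816 J.
Q = ΔU + W = 10816 + 4326 = 15143 J.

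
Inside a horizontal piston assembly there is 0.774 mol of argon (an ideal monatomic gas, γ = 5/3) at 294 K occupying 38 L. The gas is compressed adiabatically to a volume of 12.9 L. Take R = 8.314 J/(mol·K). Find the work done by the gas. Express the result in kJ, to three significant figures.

Adiabatic: TV^(γ−1) = const with γ = 5/3.
T₂ = T₁ (V₁/V₂)^(γ−1) = 294 × (38/12.9)^0.667 = 294 × 2.055 = 604.1 K.
W_by = nCᵥ(T₁ − T₂) = (0.774)(12.47)(294 − 604.1) = -2994 J.

W ≈ -2.99 kJ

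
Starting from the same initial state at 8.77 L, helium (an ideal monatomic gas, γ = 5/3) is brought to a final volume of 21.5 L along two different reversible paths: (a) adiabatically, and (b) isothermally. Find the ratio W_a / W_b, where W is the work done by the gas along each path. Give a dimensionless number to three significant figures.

Path (a) adiabatic: W = P₁V₁(1 − (V₁/V₂)^(γ−1))/(γ−1) → W_a/(P₁V₁) = 0.675.
Path (b) isothermal: W = P₁V₁ ln(V₂/V₁) → W_b/(P₁V₁) = 0.8967.
W_a / W_b = 0.675 / 0.8967 = 0.7527.

W_a / W_b ≈ 0.753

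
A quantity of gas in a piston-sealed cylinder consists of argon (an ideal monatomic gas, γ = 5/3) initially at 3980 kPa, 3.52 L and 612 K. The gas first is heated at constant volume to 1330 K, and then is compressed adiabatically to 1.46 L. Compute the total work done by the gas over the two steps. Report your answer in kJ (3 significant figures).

W_total ≈ -36.4 kJ

Step 1 (isochoric): W = 0 (constant volume).
After step 1: P = 8649 kPa (V unchanged).
Step 2 (adiabatic): W = (P₁V₁ − P₂V₂)/(γ−1) = (30446 − 54742)/0.667 = -36444 J.
W_total = 0 − 36444 = -36444 J.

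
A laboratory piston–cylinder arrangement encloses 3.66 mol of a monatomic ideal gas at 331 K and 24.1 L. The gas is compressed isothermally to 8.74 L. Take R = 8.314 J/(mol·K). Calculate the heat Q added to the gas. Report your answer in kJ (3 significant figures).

Q ≈ -10.2 kJ

Isothermal ⇒ ΔU = 0, so Q = W = nRT ln(V₂/V₁).
Q = (3.66)(8.314)(331) ln(8.74/24.1) = 10072 × -1.014 = -10216 J.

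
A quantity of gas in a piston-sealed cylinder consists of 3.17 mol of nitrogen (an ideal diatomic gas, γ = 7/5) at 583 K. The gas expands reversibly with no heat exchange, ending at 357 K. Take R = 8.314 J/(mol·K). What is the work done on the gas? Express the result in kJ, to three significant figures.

Adiabatic ⇒ Q = 0, so W_by = −ΔU = nCᵥ(T₁ − T₂).
Cᵥ = 5R/2 = 20.79 J/(mol·K).
W = (3.17)(20.79)(583 − 357) = 14891 J.
Work on gas = −W_by = -14891 J.

W ≈ -14.9 kJ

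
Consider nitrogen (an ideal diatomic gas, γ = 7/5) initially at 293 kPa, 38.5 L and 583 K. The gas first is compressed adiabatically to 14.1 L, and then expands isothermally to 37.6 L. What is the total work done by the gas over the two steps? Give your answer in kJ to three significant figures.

W_total ≈ 2.59 kJ

Step 1 (adiabatic): W = (P₁V₁ − P₂V₂)/(γ−1) = (11280 − 16859)/0.4 = -13946 J.
After step 1: P = 1196 kPa, V = 14.1 L, T = 871.3 K.
Step 2 (isothermal): W = P₁V₁ ln(V₂/V₁) = (16859) ln(37.6/14.1) = 16536 J.
W_total = -13946 + 16536 = 2590 J.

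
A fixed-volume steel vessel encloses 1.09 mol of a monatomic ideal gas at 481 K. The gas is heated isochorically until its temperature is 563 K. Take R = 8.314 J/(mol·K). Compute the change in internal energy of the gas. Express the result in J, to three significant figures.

ΔU ≈ 1110 J

Constant volume ⇒ W = 0, so Q = ΔU = nCᵥΔT with Cᵥ = 3R/2 = 12.47 J/(mol·K).
ΔU = (1.09)(12.47)(563 − 481) = 1115 J.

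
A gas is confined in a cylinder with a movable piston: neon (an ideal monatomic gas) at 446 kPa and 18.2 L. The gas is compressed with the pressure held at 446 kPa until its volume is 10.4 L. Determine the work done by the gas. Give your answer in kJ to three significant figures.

W ≈ -3.48 kJ

Isobaric: W = P ΔV.
W = (446 kPa)(10.4 − 18.2 L) = (446)(-7.8) = -3479 J.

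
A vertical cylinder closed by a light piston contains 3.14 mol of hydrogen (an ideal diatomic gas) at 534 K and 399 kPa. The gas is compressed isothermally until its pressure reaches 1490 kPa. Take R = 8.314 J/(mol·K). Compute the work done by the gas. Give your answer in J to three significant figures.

Isothermal process: W = nRT ln(V₂/V₁) = nRT ln(P₁/P₂).
W = (3.14)(8.314)(534) × ln(399/1490)
  = 13941 × ln(0.2678) = 13941 × -1.318
W_by_gas = -18368 J.

W ≈ -18400 J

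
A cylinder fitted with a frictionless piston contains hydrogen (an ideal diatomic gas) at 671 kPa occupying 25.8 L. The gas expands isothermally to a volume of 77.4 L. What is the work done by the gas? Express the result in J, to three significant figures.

Isothermal: W = nRT ln(V₂/V₁) = P₁V₁ ln(V₂/V₁).
P₁V₁ = (671 kPa)(25.8 L) = 17312 J.
W = 17312 × ln(77.4/25.8) = 17312 × 1.099
W_by_gas = 19019 J.

W ≈ 19000 J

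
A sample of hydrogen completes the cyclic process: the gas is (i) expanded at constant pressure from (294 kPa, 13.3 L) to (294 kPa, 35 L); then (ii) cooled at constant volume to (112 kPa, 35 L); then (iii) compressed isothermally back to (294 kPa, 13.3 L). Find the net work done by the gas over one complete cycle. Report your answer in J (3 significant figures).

Leg (i): W = PΔV = (294)(35 − 13.3) = 6380 J.
Leg (ii): W = 0.
Leg (iii): W = PᵢVᵢ ln(V_f/Vᵢ) = (3920) ln(13.3/35) = -3793 J.
W_net = 6380 − 3793 = 2587 J.

W_net ≈ 2590 J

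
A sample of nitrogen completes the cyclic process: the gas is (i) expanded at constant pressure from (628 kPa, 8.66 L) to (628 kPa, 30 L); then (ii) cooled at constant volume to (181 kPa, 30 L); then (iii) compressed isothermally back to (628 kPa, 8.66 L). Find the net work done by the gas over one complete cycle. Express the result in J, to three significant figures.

W_net ≈ 6650 J

Leg (i): W = PΔV = (628)(30 − 8.66) = 13402 J.
Leg (ii): W = 0.
Leg (iii): W = PᵢVᵢ ln(V_f/Vᵢ) = (5430) ln(8.66/30) = -6747 J.
W_net = 13402 − 6747 = 6655 J.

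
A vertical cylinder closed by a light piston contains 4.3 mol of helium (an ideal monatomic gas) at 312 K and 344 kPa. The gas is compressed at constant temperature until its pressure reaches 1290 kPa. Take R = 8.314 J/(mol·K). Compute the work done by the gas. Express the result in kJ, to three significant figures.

W ≈ -14.7 kJ

Isothermal process: W = nRT ln(V₂/V₁) = nRT ln(P₁/P₂).
W = (4.3)(8.314)(312) × ln(344/1290)
  = 11154 × ln(0.2667) = 11154 × -1.322
W_by_gas = -14743 J.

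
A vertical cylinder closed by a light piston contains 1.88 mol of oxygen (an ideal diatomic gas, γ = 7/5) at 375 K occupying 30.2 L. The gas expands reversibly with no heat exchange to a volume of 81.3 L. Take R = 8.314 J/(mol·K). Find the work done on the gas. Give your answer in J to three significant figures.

Adiabatic: TV^(γ−1) = const with γ = 7/5.
T₂ = T₁ (V₁/V₂)^(γ−1) = 375 × (30.2/81.3)^0.4 = 375 × 0.6729 = 252.3 K.
W_by = nCᵥ(T₁ − T₂) = (1.88)(20.79)(375 − 252.3) = 4793 J.
Work on gas = −W_by = -4793 J.

W ≈ -4790 J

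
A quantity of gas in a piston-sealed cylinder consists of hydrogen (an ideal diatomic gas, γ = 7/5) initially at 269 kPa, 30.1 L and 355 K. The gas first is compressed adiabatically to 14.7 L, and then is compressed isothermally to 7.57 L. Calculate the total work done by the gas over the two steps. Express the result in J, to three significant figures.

Step 1 (adiabatic): W = (P₁V₁ − P₂V₂)/(γ−1) = (8097 − 10785)/0.4 = -6720 J.
After step 1: P = 733.7 kPa, V = 14.7 L, T = 472.9 K.
Step 2 (isothermal): W = P₁V₁ ln(V₂/V₁) = (10785) ln(7.57/14.7) = -7157 J.
W_total = -6720 − 7157 = -13878 J.

W_total ≈ -13900 J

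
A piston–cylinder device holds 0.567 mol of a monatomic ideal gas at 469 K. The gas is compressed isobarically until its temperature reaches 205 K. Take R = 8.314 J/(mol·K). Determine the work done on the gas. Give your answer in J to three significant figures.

Isobaric: W = P ΔV = nR ΔT.
W = (0.567)(8.314)(205 − 469) = -1245 J.
Work on gas = −W_by = 1245 J.

W ≈ 1240 J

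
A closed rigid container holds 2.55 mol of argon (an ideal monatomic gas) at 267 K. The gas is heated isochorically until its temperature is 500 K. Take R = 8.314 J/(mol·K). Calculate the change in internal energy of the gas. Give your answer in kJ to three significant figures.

Constant volume ⇒ W = 0, so Q = ΔU = nCᵥΔT with Cᵥ = 3R/2 = 12.47 J/(mol·K).
ΔU = (2.55)(12.47)(500 − 267) = 7410 J.

ΔU ≈ 7.41 kJ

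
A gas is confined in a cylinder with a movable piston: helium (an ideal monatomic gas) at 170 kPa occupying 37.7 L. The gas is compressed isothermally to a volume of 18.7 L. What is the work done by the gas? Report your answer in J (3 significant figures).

Isothermal: W = nRT ln(V₂/V₁) = P₁V₁ ln(V₂/V₁).
P₁V₁ = (170 kPa)(37.7 L) = 6409 J.
W = 6409 × ln(18.7/37.7) = 6409 × -0.7011
W_by_gas = -4494 J.

W ≈ -4490 J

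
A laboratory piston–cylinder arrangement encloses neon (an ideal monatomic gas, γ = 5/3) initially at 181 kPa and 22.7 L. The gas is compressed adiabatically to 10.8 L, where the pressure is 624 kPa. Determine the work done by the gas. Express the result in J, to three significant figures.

Adiabatic: W = (P₁V₁ − P₂V₂)/(γ − 1) with γ = 5/3.
P₁V₁ = 4109 J, P₂V₂ = 6739 J.
W = (4109 − 6739) / 0.6667 = -3946 J.

W ≈ -3950 J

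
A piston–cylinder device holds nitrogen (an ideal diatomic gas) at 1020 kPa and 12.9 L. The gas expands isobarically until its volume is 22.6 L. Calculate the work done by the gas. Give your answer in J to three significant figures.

W ≈ 9890 J

Isobaric: W = P ΔV.
W = (1020 kPa)(22.6 − 12.9 L) = (1020)(9.7) = 9894 J.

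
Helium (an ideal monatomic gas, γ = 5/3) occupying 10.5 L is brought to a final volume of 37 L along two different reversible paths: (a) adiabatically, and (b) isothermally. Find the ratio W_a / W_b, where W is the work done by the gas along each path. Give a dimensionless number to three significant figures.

W_a / W_b ≈ 0.677

Path (a) adiabatic: W = P₁V₁(1 − (V₁/V₂)^(γ−1))/(γ−1) → W_a/(P₁V₁) = 0.8522.
Path (b) isothermal: W = P₁V₁ ln(V₂/V₁) → W_b/(P₁V₁) = 1.26.
W_a / W_b = 0.8522 / 1.26 = 0.6766.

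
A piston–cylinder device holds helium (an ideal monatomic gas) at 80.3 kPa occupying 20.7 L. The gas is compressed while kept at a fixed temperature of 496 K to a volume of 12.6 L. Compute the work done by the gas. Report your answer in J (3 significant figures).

Isothermal: W = nRT ln(V₂/V₁) = P₁V₁ ln(V₂/V₁).
P₁V₁ = (80.3 kPa)(20.7 L) = 1662 J.
W = 1662 × ln(12.6/20.7) = 1662 × -0.4964
W_by_gas = -825.2 J.

W ≈ -825 J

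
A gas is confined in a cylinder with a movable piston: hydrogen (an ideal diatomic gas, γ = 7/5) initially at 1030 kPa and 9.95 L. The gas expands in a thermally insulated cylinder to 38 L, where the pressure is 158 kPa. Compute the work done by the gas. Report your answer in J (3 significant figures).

W ≈ 10600 J

Adiabatic: W = (P₁V₁ − P₂V₂)/(γ − 1) with γ = 7/5.
P₁V₁ = 10248 J, P₂V₂ = 6004 J.
W = (10248 − 6004) / 0.4 = 10611 J.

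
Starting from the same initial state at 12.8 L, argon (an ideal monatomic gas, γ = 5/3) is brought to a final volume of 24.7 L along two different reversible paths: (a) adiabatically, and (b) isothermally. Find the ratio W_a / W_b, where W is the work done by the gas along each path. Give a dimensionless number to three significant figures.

Path (a) adiabatic: W = P₁V₁(1 − (V₁/V₂)^(γ−1))/(γ−1) → W_a/(P₁V₁) = 0.5322.
Path (b) isothermal: W = P₁V₁ ln(V₂/V₁) → W_b/(P₁V₁) = 0.6574.
W_a / W_b = 0.5322 / 0.6574 = 0.8097.

W_a / W_b ≈ 0.810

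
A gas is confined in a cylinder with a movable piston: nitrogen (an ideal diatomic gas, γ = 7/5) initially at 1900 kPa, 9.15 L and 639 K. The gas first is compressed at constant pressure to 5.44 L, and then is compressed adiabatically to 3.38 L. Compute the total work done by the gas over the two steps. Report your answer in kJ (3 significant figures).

Step 1 (isobaric): W = PΔV = (1900 kPa)(5.44 − 9.15 L) = -7049 J.
After step 1: P = 1900 kPa, V = 5.44 L, T = 379.9 K.
Step 2 (adiabatic): W = (P₁V₁ − P₂V₂)/(γ−1) = (10336 − 12503)/0.4 = -5418 J.
W_total = -7049 − 5418 = -12467 J.

W_total ≈ -12.5 kJ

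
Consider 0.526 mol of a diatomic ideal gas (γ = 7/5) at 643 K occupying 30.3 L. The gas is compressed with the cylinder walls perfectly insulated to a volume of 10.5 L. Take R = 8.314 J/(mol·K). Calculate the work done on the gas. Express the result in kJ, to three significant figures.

W ≈ 3.71 kJ

Adiabatic: TV^(γ−1) = const with γ = 7/5.
T₂ = T₁ (V₁/V₂)^(γ−1) = 643 × (30.3/10.5)^0.4 = 643 × 1.528 = 982.5 K.
W_by = nCᵥ(T₁ − T₂) = (0.526)(20.79)(643 − 982.5) = -3711 J.
Work on gas = −W_by = 3711 J.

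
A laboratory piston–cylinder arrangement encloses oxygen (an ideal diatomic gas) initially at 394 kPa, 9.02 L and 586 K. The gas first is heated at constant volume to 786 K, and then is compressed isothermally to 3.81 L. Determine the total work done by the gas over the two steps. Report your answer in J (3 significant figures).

Step 1 (isochoric): W = 0 (constant volume).
After step 1: P = 528.5 kPa (V unchanged).
Step 2 (isothermal): W = P₁V₁ ln(V₂/V₁) = (4767) ln(3.81/9.02) = -4108 J.
W_total = 0 − 4108 = -4108 J.

W_total ≈ -4110 J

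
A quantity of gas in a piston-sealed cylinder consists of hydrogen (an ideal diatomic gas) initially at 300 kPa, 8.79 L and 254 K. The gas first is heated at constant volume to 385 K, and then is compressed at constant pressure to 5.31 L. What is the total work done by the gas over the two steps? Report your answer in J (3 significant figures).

W_total ≈ -1580 J

Step 1 (isochoric): W = 0 (constant volume).
After step 1: P = 454.7 kPa (V unchanged).
Step 2 (isobaric): W = PΔV = (454.7 kPa)(5.31 − 8.79 L) = -1582 J.
W_total = 0 − 1582 = -1582 J.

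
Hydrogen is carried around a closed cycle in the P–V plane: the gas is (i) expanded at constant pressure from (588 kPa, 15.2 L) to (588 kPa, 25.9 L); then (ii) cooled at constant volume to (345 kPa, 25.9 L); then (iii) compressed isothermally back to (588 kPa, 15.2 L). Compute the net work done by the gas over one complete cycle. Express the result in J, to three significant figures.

W_net ≈ 1530 J

Leg (i): W = PΔV = (588)(25.9 − 15.2) = 6292 J.
Leg (ii): W = 0.
Leg (iii): W = PᵢVᵢ ln(V_f/Vᵢ) = (8936) ln(15.2/25.9) = -4762 J.
W_net = 6292 − 4762 = 1529 J.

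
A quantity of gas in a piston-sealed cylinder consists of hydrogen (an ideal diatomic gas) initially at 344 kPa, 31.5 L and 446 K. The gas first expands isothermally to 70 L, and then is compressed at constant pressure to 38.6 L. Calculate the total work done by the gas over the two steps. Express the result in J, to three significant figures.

W_total ≈ 3790 J

Step 1 (isothermal): W = P₁V₁ ln(V₂/V₁) = (10836) ln(70/31.5) = 8653 J.
After step 1: P = 154.8 kPa, V = 70 L, T = 446 K.
Step 2 (isobaric): W = PΔV = (154.8 kPa)(38.6 − 70 L) = -4861 J.
W_total = 8653 − 4861 = 3792 J.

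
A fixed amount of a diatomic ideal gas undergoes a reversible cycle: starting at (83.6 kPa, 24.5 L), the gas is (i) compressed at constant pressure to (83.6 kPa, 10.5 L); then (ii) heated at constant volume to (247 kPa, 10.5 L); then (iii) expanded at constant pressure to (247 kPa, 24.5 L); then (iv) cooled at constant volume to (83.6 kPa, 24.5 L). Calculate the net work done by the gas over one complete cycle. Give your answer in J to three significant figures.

W_net ≈ 2290 J

Constant-volume legs do no work.
W(i) = (83.6)(10.5 − 24.5) = -1170 J; W(iii) = (247)(24.5 − 10.5) = 3458 J.
W_net = -1170 + 3458 = 2288 J (the clockwise enclosed area).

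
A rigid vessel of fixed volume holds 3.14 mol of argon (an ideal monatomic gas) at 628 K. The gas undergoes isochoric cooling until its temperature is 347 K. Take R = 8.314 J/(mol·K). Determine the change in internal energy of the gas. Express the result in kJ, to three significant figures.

Constant volume ⇒ W = 0, so Q = ΔU = nCᵥΔT with Cᵥ = 3R/2 = 12.47 J/(mol·K).
ΔU = (3.14)(12.47)(347 − 628) = -11004 J.

ΔU ≈ -11.0 kJ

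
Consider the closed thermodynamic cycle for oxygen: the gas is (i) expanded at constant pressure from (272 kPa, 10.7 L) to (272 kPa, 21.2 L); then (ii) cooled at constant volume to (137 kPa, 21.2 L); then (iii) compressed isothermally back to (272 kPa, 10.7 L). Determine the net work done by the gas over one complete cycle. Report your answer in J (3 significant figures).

Leg (i): W = PΔV = (272)(21.2 − 10.7) = 2856 J.
Leg (ii): W = 0.
Leg (iii): W = PᵢVᵢ ln(V_f/Vᵢ) = (2904) ln(10.7/21.2) = -1986 J.
W_net = 2856 − 1986 = 870.1 J.

W_net ≈ 870 J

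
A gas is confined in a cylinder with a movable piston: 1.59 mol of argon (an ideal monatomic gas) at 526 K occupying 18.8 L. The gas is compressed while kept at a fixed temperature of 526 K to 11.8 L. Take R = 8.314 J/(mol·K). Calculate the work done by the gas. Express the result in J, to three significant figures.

W ≈ -3240 J

Isothermal: W = nRT ln(V₂/V₁).
W = (1.59)(8.314)(526) × ln(11.8/18.8)
  = 6953 × -0.4658
W_by_gas = -3239 J.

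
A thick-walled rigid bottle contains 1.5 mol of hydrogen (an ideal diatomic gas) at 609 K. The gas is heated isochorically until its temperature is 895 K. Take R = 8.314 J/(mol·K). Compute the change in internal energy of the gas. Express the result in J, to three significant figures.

Constant volume ⇒ W = 0, so Q = ΔU = nCᵥΔT with Cᵥ = 5R/2 = 20.79 J/(mol·K).
ΔU = (1.5)(20.79)(895 − 609) = 8917 J.

ΔU ≈ 8920 J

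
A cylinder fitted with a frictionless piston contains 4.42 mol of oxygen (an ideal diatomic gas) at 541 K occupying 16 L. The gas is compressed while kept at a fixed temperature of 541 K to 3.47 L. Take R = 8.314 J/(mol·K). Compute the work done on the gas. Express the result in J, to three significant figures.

Isothermal: W = nRT ln(V₂/V₁).
W = (4.42)(8.314)(541) × ln(3.47/16)
  = 19881 × -1.528
W_by_gas = -30386 J; work on gas = −W_by = 30386 J.

W ≈ 30400 J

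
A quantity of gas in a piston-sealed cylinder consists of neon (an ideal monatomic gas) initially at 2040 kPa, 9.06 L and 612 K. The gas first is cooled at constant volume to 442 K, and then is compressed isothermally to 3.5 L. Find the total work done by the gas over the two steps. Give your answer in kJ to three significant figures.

Step 1 (isochoric): W = 0 (constant volume).
After step 1: P = 1473 kPa (V unchanged).
Step 2 (isothermal): W = P₁V₁ ln(V₂/V₁) = (13348) ln(3.5/9.06) = -12696 J.
W_total = 0 − 12696 = -12696 J.

W_total ≈ -12.7 kJ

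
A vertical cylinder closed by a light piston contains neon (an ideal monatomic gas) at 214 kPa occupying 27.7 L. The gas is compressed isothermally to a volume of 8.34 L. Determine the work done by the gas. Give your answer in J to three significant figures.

Isothermal: W = nRT ln(V₂/V₁) = P₁V₁ ln(V₂/V₁).
P₁V₁ = (214 kPa)(27.7 L) = 5928 J.
W = 5928 × ln(8.34/27.7) = 5928 × -1.2
W_by_gas = -7116 J.

W ≈ -7120 J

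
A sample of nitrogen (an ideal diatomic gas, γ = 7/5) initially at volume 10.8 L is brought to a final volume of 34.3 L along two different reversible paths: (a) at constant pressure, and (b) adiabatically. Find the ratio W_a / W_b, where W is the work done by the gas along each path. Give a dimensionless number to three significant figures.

Path (a) isobaric: W = P₁(V₂ − V₁) → W_a/(P₁V₁) = 2.176.
Path (b) adiabatic: W = P₁V₁(1 − (V₁/V₂)^(γ−1))/(γ−1) → W_b/(P₁V₁) = 0.9253.
W_a / W_b = 2.176 / 0.9253 = 2.352.

W_a / W_b ≈ 2.35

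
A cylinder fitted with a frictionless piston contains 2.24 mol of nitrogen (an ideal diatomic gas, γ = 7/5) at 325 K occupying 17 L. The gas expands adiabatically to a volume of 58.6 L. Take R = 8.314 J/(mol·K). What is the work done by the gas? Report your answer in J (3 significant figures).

Adiabatic: TV^(γ−1) = const with γ = 7/5.
T₂ = T₁ (V₁/V₂)^(γ−1) = 325 × (17/58.6)^0.4 = 325 × 0.6096 = 198.1 K.
W_by = nCᵥ(T₁ − T₂) = (2.24)(20.79)(325 − 198.1) = 5908 J.

W ≈ 5910 J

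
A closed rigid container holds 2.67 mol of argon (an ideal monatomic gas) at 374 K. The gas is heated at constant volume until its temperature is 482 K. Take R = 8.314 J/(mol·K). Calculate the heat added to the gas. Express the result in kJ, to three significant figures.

Q ≈ 3.60 kJ

Constant volume ⇒ W = 0, so Q = ΔU = nCᵥΔT with Cᵥ = 3R/2 = 12.47 J/(mol·K).
ΔU = (2.67)(12.47)(482 − 374) = 3596 J.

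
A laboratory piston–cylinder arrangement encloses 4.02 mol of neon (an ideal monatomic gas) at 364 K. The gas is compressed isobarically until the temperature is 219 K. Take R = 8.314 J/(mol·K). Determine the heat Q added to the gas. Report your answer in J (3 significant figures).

Isobaric: W = nRΔT = (4.02)(8.314)(-145) = -4846 J.
ΔU = nCᵥΔT with Cᵥ = 3R/2: ΔU = (4.02)(12.47)(-145) = -7269 J.
Q = ΔU + W = -7269 − 4846 = -12116 J.

Q ≈ -12100 J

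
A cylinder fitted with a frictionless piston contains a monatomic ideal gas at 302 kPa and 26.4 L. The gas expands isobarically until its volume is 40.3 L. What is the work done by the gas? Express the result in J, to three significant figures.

W ≈ 4200 J

Isobaric: W = P ΔV.
W = (302 kPa)(40.3 − 26.4 L) = (302)(13.9) = 4198 J.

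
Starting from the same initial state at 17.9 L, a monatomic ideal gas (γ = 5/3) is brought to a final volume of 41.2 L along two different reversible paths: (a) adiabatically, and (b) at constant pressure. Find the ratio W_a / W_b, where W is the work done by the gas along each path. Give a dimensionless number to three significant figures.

Path (a) adiabatic: W = P₁V₁(1 − (V₁/V₂)^(γ−1))/(γ−1) → W_a/(P₁V₁) = 0.6395.
Path (b) isobaric: W = P₁(V₂ − V₁) → W_b/(P₁V₁) = 1.302.
W_a / W_b = 0.6395 / 1.302 = 0.4913.

W_a / W_b ≈ 0.491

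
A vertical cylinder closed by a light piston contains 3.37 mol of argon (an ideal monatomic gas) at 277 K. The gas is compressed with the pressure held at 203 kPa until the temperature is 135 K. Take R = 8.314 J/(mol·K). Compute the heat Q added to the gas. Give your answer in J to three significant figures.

Isobaric: W = nRΔT = (3.37)(8.314)(-142) = -3979 J.
ΔU = nCᵥΔT with Cᵥ = 3R/2: ΔU = (3.37)(12.47)(-142) = -5968 J.
Q = ΔU + W = -5968 − 3979 = -9946 J.

Q ≈ -9950 J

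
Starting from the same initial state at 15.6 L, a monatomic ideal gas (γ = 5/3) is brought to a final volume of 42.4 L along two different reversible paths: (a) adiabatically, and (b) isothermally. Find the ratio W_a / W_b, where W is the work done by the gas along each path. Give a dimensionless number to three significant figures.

W_a / W_b ≈ 0.730

Path (a) adiabatic: W = P₁V₁(1 − (V₁/V₂)^(γ−1))/(γ−1) → W_a/(P₁V₁) = 0.7298.
Path (b) isothermal: W = P₁V₁ ln(V₂/V₁) → W_b/(P₁V₁) = 0.9999.
W_a / W_b = 0.7298 / 0.9999 = 0.7299.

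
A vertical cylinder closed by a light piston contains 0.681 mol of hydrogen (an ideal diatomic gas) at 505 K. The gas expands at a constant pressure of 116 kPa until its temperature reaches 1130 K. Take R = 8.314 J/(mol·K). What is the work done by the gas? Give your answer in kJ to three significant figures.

Isobaric: W = P ΔV = nR ΔT.
W = (0.681)(8.314)(1130 − 505) = 3539 J.

W ≈ 3.54 kJ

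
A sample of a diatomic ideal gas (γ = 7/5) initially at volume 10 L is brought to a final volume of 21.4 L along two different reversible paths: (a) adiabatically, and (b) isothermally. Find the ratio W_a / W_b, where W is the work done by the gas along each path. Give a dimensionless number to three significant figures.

Path (a) adiabatic: W = P₁V₁(1 − (V₁/V₂)^(γ−1))/(γ−1) → W_a/(P₁V₁) = 0.6559.
Path (b) isothermal: W = P₁V₁ ln(V₂/V₁) → W_b/(P₁V₁) = 0.7608.
W_a / W_b = 0.6559 / 0.7608 = 0.8622.

W_a / W_b ≈ 0.862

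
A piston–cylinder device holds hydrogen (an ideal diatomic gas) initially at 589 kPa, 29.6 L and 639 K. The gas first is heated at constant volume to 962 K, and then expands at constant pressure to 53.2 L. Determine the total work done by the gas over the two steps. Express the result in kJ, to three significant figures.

W_total ≈ 20.9 kJ

Step 1 (isochoric): W = 0 (constant volume).
After step 1: P = 886.7 kPa (V unchanged).
Step 2 (isobaric): W = PΔV = (886.7 kPa)(53.2 − 29.6 L) = 20927 J.
W_total = 0 + 20927 = 20927 J.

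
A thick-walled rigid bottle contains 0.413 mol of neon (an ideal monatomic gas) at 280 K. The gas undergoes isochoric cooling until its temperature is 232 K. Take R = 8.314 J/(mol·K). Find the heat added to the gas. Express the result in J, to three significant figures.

Q ≈ -247 J

Constant volume ⇒ W = 0, so Q = ΔU = nCᵥΔT with Cᵥ = 3R/2 = 12.47 J/(mol·K).
ΔU = (0.413)(12.47)(232 − 280) = -247.2 J.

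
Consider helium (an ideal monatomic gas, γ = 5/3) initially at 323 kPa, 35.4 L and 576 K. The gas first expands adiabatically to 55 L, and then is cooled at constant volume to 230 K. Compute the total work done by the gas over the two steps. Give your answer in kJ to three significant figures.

Step 1 (adiabatic): W = (P₁V₁ − P₂V₂)/(γ−1) = (11434 − 8524)/0.667 = 4366 J.
Step 2 (isochoric): W = 0 (constant volume).
W_total = 4366 + 0 = 4366 J.

W_total ≈ 4.37 kJ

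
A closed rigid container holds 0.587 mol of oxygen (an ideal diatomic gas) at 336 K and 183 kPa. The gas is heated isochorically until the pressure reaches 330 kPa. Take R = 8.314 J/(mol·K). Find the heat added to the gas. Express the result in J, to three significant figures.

Q ≈ 3290 J

Constant volume ⇒ W = 0, so Q = ΔU = nCᵥΔT with Cᵥ = 5R/2 = 20.79 J/(mol·K).
At constant V, T₂/T₁ = P₂/P₁ ⇒ ΔT = T₁(P₂/P₁ − 1) = 336·(330/183 − 1) = 269.9 K.
ΔU = (0.587)(20.79)(269.9) = 3293 J.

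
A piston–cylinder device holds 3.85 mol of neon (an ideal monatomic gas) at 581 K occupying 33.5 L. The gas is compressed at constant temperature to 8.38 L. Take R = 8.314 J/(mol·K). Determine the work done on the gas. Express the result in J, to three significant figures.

Isothermal: W = nRT ln(V₂/V₁).
W = (3.85)(8.314)(581) × ln(8.38/33.5)
  = 18597 × -1.386
W_by_gas = -25770 J; work on gas = −W_by = 25770 J.

W ≈ 25800 J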